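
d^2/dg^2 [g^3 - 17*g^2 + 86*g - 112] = 6*g - 34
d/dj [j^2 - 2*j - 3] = 2*j - 2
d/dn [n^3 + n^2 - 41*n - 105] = 3*n^2 + 2*n - 41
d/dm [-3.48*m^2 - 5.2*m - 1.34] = -6.96*m - 5.2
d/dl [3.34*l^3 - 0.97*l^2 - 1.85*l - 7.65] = 10.02*l^2 - 1.94*l - 1.85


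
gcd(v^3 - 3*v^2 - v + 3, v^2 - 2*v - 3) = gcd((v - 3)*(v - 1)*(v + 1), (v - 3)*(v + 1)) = v^2 - 2*v - 3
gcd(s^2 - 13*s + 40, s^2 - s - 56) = s - 8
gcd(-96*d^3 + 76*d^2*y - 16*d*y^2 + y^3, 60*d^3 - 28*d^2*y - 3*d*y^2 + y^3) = 12*d^2 - 8*d*y + y^2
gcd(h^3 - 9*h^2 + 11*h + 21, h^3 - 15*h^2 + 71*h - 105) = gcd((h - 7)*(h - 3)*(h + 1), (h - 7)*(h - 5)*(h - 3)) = h^2 - 10*h + 21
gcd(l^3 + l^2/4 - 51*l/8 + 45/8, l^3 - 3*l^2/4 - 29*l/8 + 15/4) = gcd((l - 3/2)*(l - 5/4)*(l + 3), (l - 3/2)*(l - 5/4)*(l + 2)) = l^2 - 11*l/4 + 15/8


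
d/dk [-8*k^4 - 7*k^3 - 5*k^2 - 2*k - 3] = -32*k^3 - 21*k^2 - 10*k - 2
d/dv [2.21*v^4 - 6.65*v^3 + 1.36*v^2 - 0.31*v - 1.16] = 8.84*v^3 - 19.95*v^2 + 2.72*v - 0.31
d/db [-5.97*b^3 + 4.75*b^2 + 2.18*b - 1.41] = -17.91*b^2 + 9.5*b + 2.18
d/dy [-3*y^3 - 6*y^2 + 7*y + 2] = -9*y^2 - 12*y + 7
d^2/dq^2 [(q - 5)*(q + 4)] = 2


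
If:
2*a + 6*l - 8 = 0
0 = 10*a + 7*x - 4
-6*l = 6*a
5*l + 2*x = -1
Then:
No Solution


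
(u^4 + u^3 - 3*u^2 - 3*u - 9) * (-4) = -4*u^4 - 4*u^3 + 12*u^2 + 12*u + 36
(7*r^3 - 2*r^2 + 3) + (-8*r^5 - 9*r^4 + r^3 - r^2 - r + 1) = -8*r^5 - 9*r^4 + 8*r^3 - 3*r^2 - r + 4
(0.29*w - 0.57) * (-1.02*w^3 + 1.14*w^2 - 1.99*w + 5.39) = -0.2958*w^4 + 0.912*w^3 - 1.2269*w^2 + 2.6974*w - 3.0723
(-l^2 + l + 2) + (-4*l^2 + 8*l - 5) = -5*l^2 + 9*l - 3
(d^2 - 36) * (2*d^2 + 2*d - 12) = 2*d^4 + 2*d^3 - 84*d^2 - 72*d + 432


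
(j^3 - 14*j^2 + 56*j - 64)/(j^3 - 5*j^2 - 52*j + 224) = (j - 2)/(j + 7)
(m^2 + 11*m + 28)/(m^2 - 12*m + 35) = (m^2 + 11*m + 28)/(m^2 - 12*m + 35)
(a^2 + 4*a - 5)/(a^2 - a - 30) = (a - 1)/(a - 6)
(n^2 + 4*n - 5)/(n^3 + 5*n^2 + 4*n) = (n^2 + 4*n - 5)/(n*(n^2 + 5*n + 4))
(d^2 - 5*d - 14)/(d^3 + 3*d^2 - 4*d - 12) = (d - 7)/(d^2 + d - 6)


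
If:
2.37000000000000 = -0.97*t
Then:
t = -2.44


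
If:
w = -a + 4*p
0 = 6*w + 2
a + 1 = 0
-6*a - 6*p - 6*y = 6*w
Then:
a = -1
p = -1/3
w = -1/3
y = 5/3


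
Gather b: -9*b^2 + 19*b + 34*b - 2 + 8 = -9*b^2 + 53*b + 6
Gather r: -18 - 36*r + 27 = 9 - 36*r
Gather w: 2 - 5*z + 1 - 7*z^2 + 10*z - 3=-7*z^2 + 5*z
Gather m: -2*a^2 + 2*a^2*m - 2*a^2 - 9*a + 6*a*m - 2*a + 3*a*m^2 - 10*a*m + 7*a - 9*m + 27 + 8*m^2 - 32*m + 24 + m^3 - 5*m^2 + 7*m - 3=-4*a^2 - 4*a + m^3 + m^2*(3*a + 3) + m*(2*a^2 - 4*a - 34) + 48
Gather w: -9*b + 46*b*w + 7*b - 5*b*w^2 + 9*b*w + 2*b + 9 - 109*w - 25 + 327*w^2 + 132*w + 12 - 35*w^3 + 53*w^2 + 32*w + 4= -35*w^3 + w^2*(380 - 5*b) + w*(55*b + 55)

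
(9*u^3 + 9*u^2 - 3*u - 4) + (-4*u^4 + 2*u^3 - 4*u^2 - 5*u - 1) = -4*u^4 + 11*u^3 + 5*u^2 - 8*u - 5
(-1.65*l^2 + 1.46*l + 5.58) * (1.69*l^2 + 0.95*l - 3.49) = -2.7885*l^4 + 0.8999*l^3 + 16.5757*l^2 + 0.2056*l - 19.4742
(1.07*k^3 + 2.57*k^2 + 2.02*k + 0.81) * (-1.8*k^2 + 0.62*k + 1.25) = -1.926*k^5 - 3.9626*k^4 - 0.7051*k^3 + 3.0069*k^2 + 3.0272*k + 1.0125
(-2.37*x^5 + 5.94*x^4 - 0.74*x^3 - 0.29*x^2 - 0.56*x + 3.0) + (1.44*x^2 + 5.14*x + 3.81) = -2.37*x^5 + 5.94*x^4 - 0.74*x^3 + 1.15*x^2 + 4.58*x + 6.81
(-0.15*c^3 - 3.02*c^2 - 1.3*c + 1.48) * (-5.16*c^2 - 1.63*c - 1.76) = 0.774*c^5 + 15.8277*c^4 + 11.8946*c^3 - 0.2026*c^2 - 0.1244*c - 2.6048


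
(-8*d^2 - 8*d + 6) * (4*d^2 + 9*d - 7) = -32*d^4 - 104*d^3 + 8*d^2 + 110*d - 42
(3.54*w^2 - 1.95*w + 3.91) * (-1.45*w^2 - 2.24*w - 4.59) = -5.133*w^4 - 5.1021*w^3 - 17.5501*w^2 + 0.192099999999998*w - 17.9469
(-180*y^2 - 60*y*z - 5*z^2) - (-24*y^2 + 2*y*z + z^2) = -156*y^2 - 62*y*z - 6*z^2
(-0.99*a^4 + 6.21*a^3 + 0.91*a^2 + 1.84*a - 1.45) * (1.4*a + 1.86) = -1.386*a^5 + 6.8526*a^4 + 12.8246*a^3 + 4.2686*a^2 + 1.3924*a - 2.697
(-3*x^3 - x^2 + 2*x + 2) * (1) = -3*x^3 - x^2 + 2*x + 2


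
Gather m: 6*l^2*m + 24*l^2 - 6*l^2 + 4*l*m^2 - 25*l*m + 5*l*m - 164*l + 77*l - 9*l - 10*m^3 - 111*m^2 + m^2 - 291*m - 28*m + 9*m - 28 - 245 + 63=18*l^2 - 96*l - 10*m^3 + m^2*(4*l - 110) + m*(6*l^2 - 20*l - 310) - 210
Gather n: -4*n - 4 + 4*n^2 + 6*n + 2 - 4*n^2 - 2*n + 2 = 0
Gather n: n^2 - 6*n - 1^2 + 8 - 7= n^2 - 6*n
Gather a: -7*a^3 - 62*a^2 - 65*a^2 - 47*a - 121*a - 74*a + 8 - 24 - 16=-7*a^3 - 127*a^2 - 242*a - 32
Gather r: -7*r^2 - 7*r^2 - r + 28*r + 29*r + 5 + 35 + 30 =-14*r^2 + 56*r + 70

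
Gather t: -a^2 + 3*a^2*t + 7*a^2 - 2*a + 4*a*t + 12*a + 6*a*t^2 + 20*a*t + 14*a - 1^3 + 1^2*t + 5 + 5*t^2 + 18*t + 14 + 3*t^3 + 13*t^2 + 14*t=6*a^2 + 24*a + 3*t^3 + t^2*(6*a + 18) + t*(3*a^2 + 24*a + 33) + 18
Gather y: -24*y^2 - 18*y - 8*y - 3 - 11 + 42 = -24*y^2 - 26*y + 28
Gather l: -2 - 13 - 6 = -21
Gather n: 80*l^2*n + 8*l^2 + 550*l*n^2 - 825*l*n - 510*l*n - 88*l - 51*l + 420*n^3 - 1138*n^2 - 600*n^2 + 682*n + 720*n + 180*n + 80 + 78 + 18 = 8*l^2 - 139*l + 420*n^3 + n^2*(550*l - 1738) + n*(80*l^2 - 1335*l + 1582) + 176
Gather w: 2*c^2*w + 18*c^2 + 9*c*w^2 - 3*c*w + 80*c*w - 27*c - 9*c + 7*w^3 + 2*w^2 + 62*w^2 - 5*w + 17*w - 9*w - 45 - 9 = 18*c^2 - 36*c + 7*w^3 + w^2*(9*c + 64) + w*(2*c^2 + 77*c + 3) - 54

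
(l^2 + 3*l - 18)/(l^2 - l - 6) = (l + 6)/(l + 2)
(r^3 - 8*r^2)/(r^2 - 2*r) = r*(r - 8)/(r - 2)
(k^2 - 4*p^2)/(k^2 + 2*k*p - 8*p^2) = (k + 2*p)/(k + 4*p)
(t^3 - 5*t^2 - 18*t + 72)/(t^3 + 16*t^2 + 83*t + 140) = (t^2 - 9*t + 18)/(t^2 + 12*t + 35)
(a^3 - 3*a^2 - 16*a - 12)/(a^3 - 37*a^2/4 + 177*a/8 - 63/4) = 8*(a^2 + 3*a + 2)/(8*a^2 - 26*a + 21)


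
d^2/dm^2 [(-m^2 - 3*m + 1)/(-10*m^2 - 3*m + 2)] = 2*(270*m^3 - 240*m^2 + 90*m - 7)/(1000*m^6 + 900*m^5 - 330*m^4 - 333*m^3 + 66*m^2 + 36*m - 8)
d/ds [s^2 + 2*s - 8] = 2*s + 2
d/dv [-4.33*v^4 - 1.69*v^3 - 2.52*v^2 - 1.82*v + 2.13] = -17.32*v^3 - 5.07*v^2 - 5.04*v - 1.82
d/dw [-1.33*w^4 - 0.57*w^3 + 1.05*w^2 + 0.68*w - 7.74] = -5.32*w^3 - 1.71*w^2 + 2.1*w + 0.68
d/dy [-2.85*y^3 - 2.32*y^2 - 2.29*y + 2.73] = -8.55*y^2 - 4.64*y - 2.29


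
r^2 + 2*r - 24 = (r - 4)*(r + 6)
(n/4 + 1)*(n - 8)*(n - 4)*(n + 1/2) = n^4/4 - 15*n^3/8 - 5*n^2 + 30*n + 16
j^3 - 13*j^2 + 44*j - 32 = (j - 8)*(j - 4)*(j - 1)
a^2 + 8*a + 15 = (a + 3)*(a + 5)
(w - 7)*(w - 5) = w^2 - 12*w + 35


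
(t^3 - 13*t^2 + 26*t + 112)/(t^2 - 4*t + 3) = (t^3 - 13*t^2 + 26*t + 112)/(t^2 - 4*t + 3)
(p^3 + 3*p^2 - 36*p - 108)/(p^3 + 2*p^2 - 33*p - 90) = (p + 6)/(p + 5)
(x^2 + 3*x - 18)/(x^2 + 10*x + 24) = (x - 3)/(x + 4)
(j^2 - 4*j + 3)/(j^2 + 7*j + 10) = (j^2 - 4*j + 3)/(j^2 + 7*j + 10)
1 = 1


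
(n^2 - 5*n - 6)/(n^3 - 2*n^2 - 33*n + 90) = (n^2 - 5*n - 6)/(n^3 - 2*n^2 - 33*n + 90)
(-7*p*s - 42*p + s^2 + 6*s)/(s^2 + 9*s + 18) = (-7*p + s)/(s + 3)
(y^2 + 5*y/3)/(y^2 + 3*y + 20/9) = 3*y/(3*y + 4)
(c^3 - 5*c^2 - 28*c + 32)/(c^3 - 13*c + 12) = (c - 8)/(c - 3)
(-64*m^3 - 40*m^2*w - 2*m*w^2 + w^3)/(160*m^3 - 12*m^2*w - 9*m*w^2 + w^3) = (2*m + w)/(-5*m + w)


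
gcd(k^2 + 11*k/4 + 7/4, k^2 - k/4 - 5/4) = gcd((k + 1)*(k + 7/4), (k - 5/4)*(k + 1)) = k + 1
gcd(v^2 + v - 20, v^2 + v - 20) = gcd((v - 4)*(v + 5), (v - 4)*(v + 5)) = v^2 + v - 20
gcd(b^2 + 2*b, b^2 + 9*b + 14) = b + 2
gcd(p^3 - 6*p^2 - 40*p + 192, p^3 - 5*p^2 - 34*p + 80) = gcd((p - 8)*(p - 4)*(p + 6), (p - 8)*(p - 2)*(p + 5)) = p - 8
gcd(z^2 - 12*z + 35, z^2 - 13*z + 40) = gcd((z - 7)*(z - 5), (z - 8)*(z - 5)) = z - 5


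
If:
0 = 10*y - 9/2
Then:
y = 9/20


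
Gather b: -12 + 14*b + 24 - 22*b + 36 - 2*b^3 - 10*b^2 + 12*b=-2*b^3 - 10*b^2 + 4*b + 48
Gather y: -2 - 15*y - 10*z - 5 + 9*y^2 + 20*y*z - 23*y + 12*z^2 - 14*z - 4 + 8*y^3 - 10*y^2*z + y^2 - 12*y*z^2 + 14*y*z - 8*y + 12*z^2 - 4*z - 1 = 8*y^3 + y^2*(10 - 10*z) + y*(-12*z^2 + 34*z - 46) + 24*z^2 - 28*z - 12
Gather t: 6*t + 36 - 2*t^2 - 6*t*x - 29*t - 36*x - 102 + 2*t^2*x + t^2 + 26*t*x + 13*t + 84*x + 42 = t^2*(2*x - 1) + t*(20*x - 10) + 48*x - 24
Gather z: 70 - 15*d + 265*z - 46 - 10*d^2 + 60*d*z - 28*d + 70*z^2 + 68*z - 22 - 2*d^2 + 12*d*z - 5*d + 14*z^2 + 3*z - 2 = -12*d^2 - 48*d + 84*z^2 + z*(72*d + 336)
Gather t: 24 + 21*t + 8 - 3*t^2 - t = -3*t^2 + 20*t + 32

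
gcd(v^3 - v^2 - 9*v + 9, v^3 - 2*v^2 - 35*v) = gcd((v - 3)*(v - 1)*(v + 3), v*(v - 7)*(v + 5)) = 1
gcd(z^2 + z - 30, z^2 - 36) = z + 6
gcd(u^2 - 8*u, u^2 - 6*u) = u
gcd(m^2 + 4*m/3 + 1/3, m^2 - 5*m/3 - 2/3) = m + 1/3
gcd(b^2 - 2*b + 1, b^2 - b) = b - 1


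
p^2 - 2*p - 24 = (p - 6)*(p + 4)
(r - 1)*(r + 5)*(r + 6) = r^3 + 10*r^2 + 19*r - 30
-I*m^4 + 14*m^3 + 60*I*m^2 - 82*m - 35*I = (m + I)*(m + 5*I)*(m + 7*I)*(-I*m + 1)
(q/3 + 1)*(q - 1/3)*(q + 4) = q^3/3 + 20*q^2/9 + 29*q/9 - 4/3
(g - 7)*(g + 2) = g^2 - 5*g - 14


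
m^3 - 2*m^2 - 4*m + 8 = (m - 2)^2*(m + 2)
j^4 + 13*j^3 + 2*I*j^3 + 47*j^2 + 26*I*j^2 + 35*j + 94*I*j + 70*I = (j + 1)*(j + 5)*(j + 7)*(j + 2*I)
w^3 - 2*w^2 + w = w*(w - 1)^2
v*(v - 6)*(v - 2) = v^3 - 8*v^2 + 12*v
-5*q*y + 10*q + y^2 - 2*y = (-5*q + y)*(y - 2)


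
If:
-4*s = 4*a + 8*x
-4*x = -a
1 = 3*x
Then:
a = 4/3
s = -2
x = 1/3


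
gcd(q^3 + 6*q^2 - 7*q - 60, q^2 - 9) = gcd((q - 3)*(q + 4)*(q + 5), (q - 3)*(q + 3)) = q - 3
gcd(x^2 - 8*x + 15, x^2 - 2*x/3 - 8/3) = 1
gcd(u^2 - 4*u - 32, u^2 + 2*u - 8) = u + 4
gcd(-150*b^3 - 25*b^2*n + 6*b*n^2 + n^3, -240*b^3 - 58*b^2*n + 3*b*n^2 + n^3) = 30*b^2 + 11*b*n + n^2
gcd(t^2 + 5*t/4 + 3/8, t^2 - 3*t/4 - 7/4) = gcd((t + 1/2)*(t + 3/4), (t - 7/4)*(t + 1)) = 1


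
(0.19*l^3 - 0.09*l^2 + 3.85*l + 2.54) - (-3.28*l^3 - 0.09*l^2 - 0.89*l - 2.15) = 3.47*l^3 + 4.74*l + 4.69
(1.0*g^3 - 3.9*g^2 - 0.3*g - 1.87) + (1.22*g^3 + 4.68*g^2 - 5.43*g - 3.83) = 2.22*g^3 + 0.78*g^2 - 5.73*g - 5.7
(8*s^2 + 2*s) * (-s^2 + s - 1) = -8*s^4 + 6*s^3 - 6*s^2 - 2*s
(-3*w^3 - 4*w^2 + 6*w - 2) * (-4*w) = 12*w^4 + 16*w^3 - 24*w^2 + 8*w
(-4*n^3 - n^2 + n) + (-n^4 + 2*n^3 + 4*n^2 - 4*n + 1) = -n^4 - 2*n^3 + 3*n^2 - 3*n + 1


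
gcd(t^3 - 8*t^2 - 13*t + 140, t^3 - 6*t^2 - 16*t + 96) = t + 4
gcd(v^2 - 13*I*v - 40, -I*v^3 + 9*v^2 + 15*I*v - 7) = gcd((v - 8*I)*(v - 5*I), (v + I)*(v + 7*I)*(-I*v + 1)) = 1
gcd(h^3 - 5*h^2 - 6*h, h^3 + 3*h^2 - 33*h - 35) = h + 1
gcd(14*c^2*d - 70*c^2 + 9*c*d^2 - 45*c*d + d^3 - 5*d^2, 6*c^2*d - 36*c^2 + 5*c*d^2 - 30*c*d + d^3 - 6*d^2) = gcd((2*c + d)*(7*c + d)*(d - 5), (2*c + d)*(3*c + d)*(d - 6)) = 2*c + d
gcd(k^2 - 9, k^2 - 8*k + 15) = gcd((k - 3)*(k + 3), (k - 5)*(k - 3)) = k - 3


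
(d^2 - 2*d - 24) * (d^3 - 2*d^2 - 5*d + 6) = d^5 - 4*d^4 - 25*d^3 + 64*d^2 + 108*d - 144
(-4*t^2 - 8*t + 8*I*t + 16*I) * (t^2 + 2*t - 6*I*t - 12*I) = -4*t^4 - 16*t^3 + 32*I*t^3 + 32*t^2 + 128*I*t^2 + 192*t + 128*I*t + 192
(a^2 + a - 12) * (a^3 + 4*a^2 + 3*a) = a^5 + 5*a^4 - 5*a^3 - 45*a^2 - 36*a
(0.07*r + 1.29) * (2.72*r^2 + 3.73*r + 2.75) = 0.1904*r^3 + 3.7699*r^2 + 5.0042*r + 3.5475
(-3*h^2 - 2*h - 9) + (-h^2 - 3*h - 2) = -4*h^2 - 5*h - 11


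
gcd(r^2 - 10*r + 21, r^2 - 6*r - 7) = r - 7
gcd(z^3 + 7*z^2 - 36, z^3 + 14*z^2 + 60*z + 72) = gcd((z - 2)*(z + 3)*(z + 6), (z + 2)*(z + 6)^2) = z + 6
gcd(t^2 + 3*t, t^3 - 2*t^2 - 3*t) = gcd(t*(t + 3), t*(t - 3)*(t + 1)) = t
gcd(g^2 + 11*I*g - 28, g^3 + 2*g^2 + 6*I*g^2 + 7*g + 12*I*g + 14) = g + 7*I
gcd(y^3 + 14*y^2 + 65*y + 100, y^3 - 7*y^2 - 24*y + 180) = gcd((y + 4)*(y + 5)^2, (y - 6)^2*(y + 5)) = y + 5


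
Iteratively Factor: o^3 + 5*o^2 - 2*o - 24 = (o + 3)*(o^2 + 2*o - 8) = (o + 3)*(o + 4)*(o - 2)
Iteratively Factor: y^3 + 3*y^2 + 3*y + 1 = (y + 1)*(y^2 + 2*y + 1) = (y + 1)^2*(y + 1)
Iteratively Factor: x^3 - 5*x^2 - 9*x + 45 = (x - 3)*(x^2 - 2*x - 15) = (x - 5)*(x - 3)*(x + 3)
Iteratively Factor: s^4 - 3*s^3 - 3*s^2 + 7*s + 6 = (s - 3)*(s^3 - 3*s - 2) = (s - 3)*(s + 1)*(s^2 - s - 2) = (s - 3)*(s + 1)^2*(s - 2)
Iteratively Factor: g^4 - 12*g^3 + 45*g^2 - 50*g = (g - 5)*(g^3 - 7*g^2 + 10*g) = g*(g - 5)*(g^2 - 7*g + 10) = g*(g - 5)^2*(g - 2)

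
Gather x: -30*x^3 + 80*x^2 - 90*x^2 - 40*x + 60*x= -30*x^3 - 10*x^2 + 20*x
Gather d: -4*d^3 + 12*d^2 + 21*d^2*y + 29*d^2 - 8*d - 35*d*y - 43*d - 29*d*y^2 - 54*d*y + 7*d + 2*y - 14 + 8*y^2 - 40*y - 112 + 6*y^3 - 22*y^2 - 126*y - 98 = -4*d^3 + d^2*(21*y + 41) + d*(-29*y^2 - 89*y - 44) + 6*y^3 - 14*y^2 - 164*y - 224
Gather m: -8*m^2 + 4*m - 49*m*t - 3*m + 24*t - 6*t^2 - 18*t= -8*m^2 + m*(1 - 49*t) - 6*t^2 + 6*t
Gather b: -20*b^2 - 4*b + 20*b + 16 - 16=-20*b^2 + 16*b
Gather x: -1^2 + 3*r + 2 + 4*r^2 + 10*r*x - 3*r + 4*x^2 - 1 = 4*r^2 + 10*r*x + 4*x^2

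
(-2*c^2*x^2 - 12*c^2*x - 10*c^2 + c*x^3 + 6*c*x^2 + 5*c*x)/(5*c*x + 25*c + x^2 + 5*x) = c*(-2*c*x - 2*c + x^2 + x)/(5*c + x)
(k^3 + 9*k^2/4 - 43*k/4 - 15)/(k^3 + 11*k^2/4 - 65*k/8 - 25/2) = 2*(k - 3)/(2*k - 5)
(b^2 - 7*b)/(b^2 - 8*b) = (b - 7)/(b - 8)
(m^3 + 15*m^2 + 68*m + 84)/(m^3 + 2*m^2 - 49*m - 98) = (m + 6)/(m - 7)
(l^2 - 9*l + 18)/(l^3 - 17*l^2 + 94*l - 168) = (l - 3)/(l^2 - 11*l + 28)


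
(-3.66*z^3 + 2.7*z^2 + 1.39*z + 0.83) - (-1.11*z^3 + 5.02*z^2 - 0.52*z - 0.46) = -2.55*z^3 - 2.32*z^2 + 1.91*z + 1.29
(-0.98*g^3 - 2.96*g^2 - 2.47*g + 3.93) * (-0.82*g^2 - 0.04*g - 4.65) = 0.8036*g^5 + 2.4664*g^4 + 6.7008*g^3 + 10.6402*g^2 + 11.3283*g - 18.2745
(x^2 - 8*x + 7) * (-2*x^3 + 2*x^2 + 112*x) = -2*x^5 + 18*x^4 + 82*x^3 - 882*x^2 + 784*x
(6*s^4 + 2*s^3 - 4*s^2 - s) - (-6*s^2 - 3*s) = 6*s^4 + 2*s^3 + 2*s^2 + 2*s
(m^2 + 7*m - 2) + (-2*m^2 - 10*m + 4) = -m^2 - 3*m + 2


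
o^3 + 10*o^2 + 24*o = o*(o + 4)*(o + 6)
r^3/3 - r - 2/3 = (r/3 + 1/3)*(r - 2)*(r + 1)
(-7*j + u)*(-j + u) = 7*j^2 - 8*j*u + u^2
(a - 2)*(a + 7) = a^2 + 5*a - 14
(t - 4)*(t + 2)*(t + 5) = t^3 + 3*t^2 - 18*t - 40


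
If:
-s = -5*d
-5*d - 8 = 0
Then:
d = -8/5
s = -8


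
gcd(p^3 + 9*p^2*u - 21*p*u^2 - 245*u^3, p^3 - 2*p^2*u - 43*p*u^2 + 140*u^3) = p^2 + 2*p*u - 35*u^2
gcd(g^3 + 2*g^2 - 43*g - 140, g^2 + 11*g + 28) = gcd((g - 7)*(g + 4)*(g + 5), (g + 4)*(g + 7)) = g + 4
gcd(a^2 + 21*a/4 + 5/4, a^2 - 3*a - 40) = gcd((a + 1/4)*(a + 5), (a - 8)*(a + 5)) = a + 5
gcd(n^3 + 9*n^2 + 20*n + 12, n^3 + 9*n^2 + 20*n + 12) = n^3 + 9*n^2 + 20*n + 12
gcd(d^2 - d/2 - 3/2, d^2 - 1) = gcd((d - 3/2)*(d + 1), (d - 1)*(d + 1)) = d + 1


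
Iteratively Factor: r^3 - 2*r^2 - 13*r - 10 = (r + 2)*(r^2 - 4*r - 5) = (r - 5)*(r + 2)*(r + 1)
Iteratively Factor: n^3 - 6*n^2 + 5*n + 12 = (n - 3)*(n^2 - 3*n - 4) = (n - 3)*(n + 1)*(n - 4)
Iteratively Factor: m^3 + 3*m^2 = (m + 3)*(m^2) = m*(m + 3)*(m)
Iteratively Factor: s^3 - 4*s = (s)*(s^2 - 4) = s*(s - 2)*(s + 2)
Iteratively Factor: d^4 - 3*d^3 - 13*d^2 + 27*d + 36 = (d - 3)*(d^3 - 13*d - 12) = (d - 3)*(d + 1)*(d^2 - d - 12) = (d - 3)*(d + 1)*(d + 3)*(d - 4)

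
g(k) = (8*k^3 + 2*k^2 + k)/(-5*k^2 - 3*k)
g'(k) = (10*k + 3)*(8*k^3 + 2*k^2 + k)/(-5*k^2 - 3*k)^2 + (24*k^2 + 4*k + 1)/(-5*k^2 - 3*k)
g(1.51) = -2.11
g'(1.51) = -1.48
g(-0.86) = 4.00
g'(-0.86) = 6.33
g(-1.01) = 3.48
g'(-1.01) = 1.59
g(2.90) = -4.23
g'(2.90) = -1.56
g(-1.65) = 3.71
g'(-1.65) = -1.11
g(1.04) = -1.43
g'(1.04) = -1.40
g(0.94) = -1.29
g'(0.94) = -1.37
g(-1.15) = 3.37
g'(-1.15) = 0.17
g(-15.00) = 24.60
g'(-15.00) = -1.60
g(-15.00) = 24.60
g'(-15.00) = -1.60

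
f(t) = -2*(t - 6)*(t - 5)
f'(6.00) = -2.00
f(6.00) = 0.00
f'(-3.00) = 34.00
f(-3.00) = -144.00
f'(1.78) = 14.88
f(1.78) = -27.18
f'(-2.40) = 31.60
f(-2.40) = -124.32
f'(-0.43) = 23.72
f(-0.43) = -69.83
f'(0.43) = 20.28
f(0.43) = -50.91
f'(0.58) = 19.68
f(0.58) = -47.91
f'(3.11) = 9.56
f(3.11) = -10.92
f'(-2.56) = 32.24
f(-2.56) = -129.43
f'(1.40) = 16.40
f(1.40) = -33.12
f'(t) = 22 - 4*t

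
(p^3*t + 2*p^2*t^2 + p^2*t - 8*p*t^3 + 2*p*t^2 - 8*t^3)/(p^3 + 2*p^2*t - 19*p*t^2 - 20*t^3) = t*(p^3 + 2*p^2*t + p^2 - 8*p*t^2 + 2*p*t - 8*t^2)/(p^3 + 2*p^2*t - 19*p*t^2 - 20*t^3)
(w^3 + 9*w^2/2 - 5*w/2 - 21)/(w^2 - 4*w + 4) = (2*w^2 + 13*w + 21)/(2*(w - 2))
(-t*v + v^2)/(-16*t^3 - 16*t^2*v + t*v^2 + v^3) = v*(t - v)/(16*t^3 + 16*t^2*v - t*v^2 - v^3)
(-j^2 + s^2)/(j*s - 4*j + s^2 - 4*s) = (-j + s)/(s - 4)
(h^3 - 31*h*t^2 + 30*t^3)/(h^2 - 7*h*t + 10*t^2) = (-h^2 - 5*h*t + 6*t^2)/(-h + 2*t)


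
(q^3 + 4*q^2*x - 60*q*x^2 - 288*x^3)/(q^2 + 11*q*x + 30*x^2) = (q^2 - 2*q*x - 48*x^2)/(q + 5*x)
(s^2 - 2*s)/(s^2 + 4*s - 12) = s/(s + 6)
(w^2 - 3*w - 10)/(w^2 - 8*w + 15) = (w + 2)/(w - 3)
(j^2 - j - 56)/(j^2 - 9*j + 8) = (j + 7)/(j - 1)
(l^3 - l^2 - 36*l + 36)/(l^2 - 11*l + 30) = (l^2 + 5*l - 6)/(l - 5)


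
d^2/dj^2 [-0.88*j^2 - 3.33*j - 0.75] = -1.76000000000000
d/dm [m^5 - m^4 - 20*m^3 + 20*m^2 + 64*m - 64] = 5*m^4 - 4*m^3 - 60*m^2 + 40*m + 64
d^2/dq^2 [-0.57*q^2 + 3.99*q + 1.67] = -1.14000000000000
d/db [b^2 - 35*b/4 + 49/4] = 2*b - 35/4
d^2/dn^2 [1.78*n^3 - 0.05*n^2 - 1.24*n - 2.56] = 10.68*n - 0.1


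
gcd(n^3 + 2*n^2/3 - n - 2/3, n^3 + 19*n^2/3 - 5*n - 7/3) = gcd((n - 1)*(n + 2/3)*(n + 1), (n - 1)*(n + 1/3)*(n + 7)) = n - 1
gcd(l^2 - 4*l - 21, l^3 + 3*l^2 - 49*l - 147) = l^2 - 4*l - 21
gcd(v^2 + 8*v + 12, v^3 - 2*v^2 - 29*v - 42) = v + 2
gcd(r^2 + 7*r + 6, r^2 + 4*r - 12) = r + 6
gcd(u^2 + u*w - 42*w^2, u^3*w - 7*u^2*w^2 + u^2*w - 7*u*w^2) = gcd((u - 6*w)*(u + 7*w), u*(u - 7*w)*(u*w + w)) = 1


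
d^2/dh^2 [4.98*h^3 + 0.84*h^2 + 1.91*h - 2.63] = 29.88*h + 1.68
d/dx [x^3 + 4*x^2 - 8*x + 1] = 3*x^2 + 8*x - 8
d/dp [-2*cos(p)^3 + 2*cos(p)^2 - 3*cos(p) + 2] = (6*cos(p)^2 - 4*cos(p) + 3)*sin(p)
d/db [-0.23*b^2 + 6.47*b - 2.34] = 6.47 - 0.46*b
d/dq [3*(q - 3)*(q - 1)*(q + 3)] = 9*q^2 - 6*q - 27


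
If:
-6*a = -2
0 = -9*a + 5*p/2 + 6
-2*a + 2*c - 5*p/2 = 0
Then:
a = 1/3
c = -7/6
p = -6/5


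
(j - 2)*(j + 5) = j^2 + 3*j - 10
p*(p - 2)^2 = p^3 - 4*p^2 + 4*p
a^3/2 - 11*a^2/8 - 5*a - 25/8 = (a/2 + 1/2)*(a - 5)*(a + 5/4)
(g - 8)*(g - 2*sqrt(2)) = g^2 - 8*g - 2*sqrt(2)*g + 16*sqrt(2)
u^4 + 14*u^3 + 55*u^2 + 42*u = u*(u + 1)*(u + 6)*(u + 7)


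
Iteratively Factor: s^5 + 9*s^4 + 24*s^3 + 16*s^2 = (s)*(s^4 + 9*s^3 + 24*s^2 + 16*s) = s^2*(s^3 + 9*s^2 + 24*s + 16) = s^2*(s + 1)*(s^2 + 8*s + 16) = s^2*(s + 1)*(s + 4)*(s + 4)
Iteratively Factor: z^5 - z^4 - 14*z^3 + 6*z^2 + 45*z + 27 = (z + 1)*(z^4 - 2*z^3 - 12*z^2 + 18*z + 27) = (z + 1)*(z + 3)*(z^3 - 5*z^2 + 3*z + 9) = (z - 3)*(z + 1)*(z + 3)*(z^2 - 2*z - 3) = (z - 3)^2*(z + 1)*(z + 3)*(z + 1)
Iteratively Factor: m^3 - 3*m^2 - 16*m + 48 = (m - 3)*(m^2 - 16) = (m - 3)*(m + 4)*(m - 4)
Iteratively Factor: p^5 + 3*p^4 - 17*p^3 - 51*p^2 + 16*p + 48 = (p + 4)*(p^4 - p^3 - 13*p^2 + p + 12) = (p + 3)*(p + 4)*(p^3 - 4*p^2 - p + 4) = (p - 4)*(p + 3)*(p + 4)*(p^2 - 1) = (p - 4)*(p + 1)*(p + 3)*(p + 4)*(p - 1)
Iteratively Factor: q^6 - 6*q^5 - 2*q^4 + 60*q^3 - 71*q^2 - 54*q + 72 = (q + 1)*(q^5 - 7*q^4 + 5*q^3 + 55*q^2 - 126*q + 72) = (q - 1)*(q + 1)*(q^4 - 6*q^3 - q^2 + 54*q - 72) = (q - 3)*(q - 1)*(q + 1)*(q^3 - 3*q^2 - 10*q + 24) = (q - 3)*(q - 2)*(q - 1)*(q + 1)*(q^2 - q - 12) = (q - 3)*(q - 2)*(q - 1)*(q + 1)*(q + 3)*(q - 4)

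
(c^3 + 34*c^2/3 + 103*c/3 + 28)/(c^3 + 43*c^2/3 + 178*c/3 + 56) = (c + 3)/(c + 6)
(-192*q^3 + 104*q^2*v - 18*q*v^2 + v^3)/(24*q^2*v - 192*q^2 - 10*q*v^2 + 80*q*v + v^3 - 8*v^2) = (-8*q + v)/(v - 8)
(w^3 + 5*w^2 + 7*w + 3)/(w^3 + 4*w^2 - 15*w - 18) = (w^2 + 4*w + 3)/(w^2 + 3*w - 18)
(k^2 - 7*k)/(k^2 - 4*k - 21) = k/(k + 3)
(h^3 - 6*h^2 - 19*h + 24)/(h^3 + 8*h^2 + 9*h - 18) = (h - 8)/(h + 6)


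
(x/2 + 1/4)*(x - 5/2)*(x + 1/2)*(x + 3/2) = x^4/2 - 9*x^2/4 - 2*x - 15/32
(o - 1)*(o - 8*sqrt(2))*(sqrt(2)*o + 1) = sqrt(2)*o^3 - 15*o^2 - sqrt(2)*o^2 - 8*sqrt(2)*o + 15*o + 8*sqrt(2)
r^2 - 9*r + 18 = (r - 6)*(r - 3)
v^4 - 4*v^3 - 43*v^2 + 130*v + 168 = (v - 7)*(v - 4)*(v + 1)*(v + 6)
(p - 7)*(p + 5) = p^2 - 2*p - 35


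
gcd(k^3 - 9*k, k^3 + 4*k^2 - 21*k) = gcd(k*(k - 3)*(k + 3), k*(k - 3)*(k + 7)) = k^2 - 3*k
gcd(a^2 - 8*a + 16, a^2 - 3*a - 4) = a - 4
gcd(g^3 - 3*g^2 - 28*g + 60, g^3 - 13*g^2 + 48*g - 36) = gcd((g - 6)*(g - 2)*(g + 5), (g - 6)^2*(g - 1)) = g - 6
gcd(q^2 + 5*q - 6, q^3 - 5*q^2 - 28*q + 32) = q - 1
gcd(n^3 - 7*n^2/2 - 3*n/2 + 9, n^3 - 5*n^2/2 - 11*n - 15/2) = n + 3/2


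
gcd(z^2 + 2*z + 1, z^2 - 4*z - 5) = z + 1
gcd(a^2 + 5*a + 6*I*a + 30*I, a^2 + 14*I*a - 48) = a + 6*I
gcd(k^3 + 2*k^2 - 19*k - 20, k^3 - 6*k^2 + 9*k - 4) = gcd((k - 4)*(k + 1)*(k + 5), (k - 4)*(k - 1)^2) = k - 4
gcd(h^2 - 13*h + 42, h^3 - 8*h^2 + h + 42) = h - 7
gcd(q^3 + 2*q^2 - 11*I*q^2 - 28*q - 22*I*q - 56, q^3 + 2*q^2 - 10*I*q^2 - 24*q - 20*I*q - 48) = q^2 + q*(2 - 4*I) - 8*I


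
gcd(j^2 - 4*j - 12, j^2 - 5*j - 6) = j - 6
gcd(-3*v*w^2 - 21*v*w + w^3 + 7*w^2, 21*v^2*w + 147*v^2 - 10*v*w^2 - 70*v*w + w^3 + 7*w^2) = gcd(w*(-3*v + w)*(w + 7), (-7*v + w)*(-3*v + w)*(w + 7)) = 3*v*w + 21*v - w^2 - 7*w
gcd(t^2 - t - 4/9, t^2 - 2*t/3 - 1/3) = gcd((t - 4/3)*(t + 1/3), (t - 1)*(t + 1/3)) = t + 1/3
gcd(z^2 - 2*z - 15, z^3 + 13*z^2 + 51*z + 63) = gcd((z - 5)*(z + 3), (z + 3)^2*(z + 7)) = z + 3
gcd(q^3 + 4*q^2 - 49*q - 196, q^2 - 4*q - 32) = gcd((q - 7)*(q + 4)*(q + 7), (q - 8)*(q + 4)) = q + 4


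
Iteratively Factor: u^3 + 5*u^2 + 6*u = (u)*(u^2 + 5*u + 6) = u*(u + 2)*(u + 3)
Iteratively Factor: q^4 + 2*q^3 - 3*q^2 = (q)*(q^3 + 2*q^2 - 3*q) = q*(q - 1)*(q^2 + 3*q) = q*(q - 1)*(q + 3)*(q)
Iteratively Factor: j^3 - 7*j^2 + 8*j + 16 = (j + 1)*(j^2 - 8*j + 16) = (j - 4)*(j + 1)*(j - 4)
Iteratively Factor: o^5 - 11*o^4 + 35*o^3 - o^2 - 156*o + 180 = (o + 2)*(o^4 - 13*o^3 + 61*o^2 - 123*o + 90) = (o - 3)*(o + 2)*(o^3 - 10*o^2 + 31*o - 30) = (o - 5)*(o - 3)*(o + 2)*(o^2 - 5*o + 6) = (o - 5)*(o - 3)*(o - 2)*(o + 2)*(o - 3)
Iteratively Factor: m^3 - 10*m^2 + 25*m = (m - 5)*(m^2 - 5*m) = m*(m - 5)*(m - 5)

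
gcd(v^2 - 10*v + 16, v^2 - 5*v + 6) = v - 2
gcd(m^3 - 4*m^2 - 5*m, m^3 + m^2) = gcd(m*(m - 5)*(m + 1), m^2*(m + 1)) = m^2 + m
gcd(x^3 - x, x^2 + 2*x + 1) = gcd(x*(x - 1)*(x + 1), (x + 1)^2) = x + 1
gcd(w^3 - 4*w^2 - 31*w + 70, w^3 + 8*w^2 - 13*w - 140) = w + 5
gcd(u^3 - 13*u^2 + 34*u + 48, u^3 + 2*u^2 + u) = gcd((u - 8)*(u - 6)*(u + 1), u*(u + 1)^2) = u + 1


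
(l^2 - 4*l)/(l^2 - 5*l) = (l - 4)/(l - 5)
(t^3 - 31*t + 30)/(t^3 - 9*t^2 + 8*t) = (t^2 + t - 30)/(t*(t - 8))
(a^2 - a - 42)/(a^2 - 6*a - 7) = (a + 6)/(a + 1)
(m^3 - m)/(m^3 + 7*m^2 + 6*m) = (m - 1)/(m + 6)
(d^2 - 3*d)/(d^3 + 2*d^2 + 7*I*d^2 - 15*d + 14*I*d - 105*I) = d/(d^2 + d*(5 + 7*I) + 35*I)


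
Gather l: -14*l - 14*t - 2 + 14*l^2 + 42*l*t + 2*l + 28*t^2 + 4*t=14*l^2 + l*(42*t - 12) + 28*t^2 - 10*t - 2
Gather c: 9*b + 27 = 9*b + 27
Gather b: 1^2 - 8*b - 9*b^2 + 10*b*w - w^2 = -9*b^2 + b*(10*w - 8) - w^2 + 1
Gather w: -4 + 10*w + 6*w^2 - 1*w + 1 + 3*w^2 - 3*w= 9*w^2 + 6*w - 3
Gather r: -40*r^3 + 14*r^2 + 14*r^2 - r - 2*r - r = -40*r^3 + 28*r^2 - 4*r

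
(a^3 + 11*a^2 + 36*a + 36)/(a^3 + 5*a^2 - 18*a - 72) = (a + 2)/(a - 4)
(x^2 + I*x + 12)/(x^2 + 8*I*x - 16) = (x - 3*I)/(x + 4*I)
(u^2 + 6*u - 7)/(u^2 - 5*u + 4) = (u + 7)/(u - 4)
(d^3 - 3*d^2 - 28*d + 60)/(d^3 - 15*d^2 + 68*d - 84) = (d + 5)/(d - 7)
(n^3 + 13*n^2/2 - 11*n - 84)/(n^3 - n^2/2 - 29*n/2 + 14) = (n + 6)/(n - 1)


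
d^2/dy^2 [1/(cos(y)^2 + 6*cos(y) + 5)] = (-8*sin(y)^4 + 36*sin(y)^2 + 105*cos(y) - 9*cos(3*y) + 96)/(2*(cos(y) + 1)^3*(cos(y) + 5)^3)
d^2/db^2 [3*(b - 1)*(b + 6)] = 6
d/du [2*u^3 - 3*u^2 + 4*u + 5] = 6*u^2 - 6*u + 4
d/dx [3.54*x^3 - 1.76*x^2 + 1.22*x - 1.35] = 10.62*x^2 - 3.52*x + 1.22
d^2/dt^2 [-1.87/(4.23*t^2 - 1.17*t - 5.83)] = (-66.919446*t^2 + 18.509634*t + 1.87*(8.46*t - 1.17)*(16.92*t - 2.34) + 92.231766)/(-4.23*t^2 + 1.17*t + 5.83)^3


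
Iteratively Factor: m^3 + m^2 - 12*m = (m - 3)*(m^2 + 4*m) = (m - 3)*(m + 4)*(m)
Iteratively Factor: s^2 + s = (s + 1)*(s)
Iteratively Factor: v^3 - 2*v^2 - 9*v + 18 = (v - 3)*(v^2 + v - 6) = (v - 3)*(v - 2)*(v + 3)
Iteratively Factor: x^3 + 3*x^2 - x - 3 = (x - 1)*(x^2 + 4*x + 3) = (x - 1)*(x + 1)*(x + 3)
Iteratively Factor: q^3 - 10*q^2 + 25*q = (q - 5)*(q^2 - 5*q) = (q - 5)^2*(q)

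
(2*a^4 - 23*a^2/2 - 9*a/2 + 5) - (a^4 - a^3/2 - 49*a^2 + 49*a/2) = a^4 + a^3/2 + 75*a^2/2 - 29*a + 5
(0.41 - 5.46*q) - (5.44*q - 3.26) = 3.67 - 10.9*q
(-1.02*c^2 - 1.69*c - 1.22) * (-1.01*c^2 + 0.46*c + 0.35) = 1.0302*c^4 + 1.2377*c^3 + 0.0978000000000001*c^2 - 1.1527*c - 0.427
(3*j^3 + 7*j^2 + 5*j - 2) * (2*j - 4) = 6*j^4 + 2*j^3 - 18*j^2 - 24*j + 8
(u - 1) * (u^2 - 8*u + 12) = u^3 - 9*u^2 + 20*u - 12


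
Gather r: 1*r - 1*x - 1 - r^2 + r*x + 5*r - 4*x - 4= -r^2 + r*(x + 6) - 5*x - 5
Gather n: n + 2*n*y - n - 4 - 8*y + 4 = 2*n*y - 8*y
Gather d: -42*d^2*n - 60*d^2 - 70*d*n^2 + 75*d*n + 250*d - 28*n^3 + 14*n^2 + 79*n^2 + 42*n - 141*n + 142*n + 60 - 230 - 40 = d^2*(-42*n - 60) + d*(-70*n^2 + 75*n + 250) - 28*n^3 + 93*n^2 + 43*n - 210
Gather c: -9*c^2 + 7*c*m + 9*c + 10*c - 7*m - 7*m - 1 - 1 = -9*c^2 + c*(7*m + 19) - 14*m - 2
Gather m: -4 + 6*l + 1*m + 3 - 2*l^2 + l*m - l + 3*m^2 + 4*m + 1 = -2*l^2 + 5*l + 3*m^2 + m*(l + 5)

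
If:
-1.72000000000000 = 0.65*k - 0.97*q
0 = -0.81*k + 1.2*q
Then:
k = 362.11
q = 244.42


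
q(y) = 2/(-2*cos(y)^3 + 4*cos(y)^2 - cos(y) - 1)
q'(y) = 2*(-6*sin(y)*cos(y)^2 + 8*sin(y)*cos(y) - sin(y))/(-2*cos(y)^3 + 4*cos(y)^2 - cos(y) - 1)^2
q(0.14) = -200.53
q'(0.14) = 2913.86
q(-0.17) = -134.91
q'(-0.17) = -1626.44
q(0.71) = -6.06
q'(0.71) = 19.32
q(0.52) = -12.31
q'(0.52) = 53.58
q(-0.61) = -8.56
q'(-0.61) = -32.03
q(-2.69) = 0.44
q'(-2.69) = 0.54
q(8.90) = 0.48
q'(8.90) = -0.72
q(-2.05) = 3.94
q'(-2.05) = 41.10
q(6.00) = -46.65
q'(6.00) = -349.52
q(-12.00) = -10.14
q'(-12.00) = 40.76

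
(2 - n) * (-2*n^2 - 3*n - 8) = 2*n^3 - n^2 + 2*n - 16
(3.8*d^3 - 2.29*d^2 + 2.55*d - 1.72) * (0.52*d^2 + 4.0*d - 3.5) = 1.976*d^5 + 14.0092*d^4 - 21.134*d^3 + 17.3206*d^2 - 15.805*d + 6.02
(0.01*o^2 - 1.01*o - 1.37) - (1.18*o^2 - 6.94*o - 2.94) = -1.17*o^2 + 5.93*o + 1.57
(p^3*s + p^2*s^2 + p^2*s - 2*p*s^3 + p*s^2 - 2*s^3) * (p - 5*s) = p^4*s - 4*p^3*s^2 + p^3*s - 7*p^2*s^3 - 4*p^2*s^2 + 10*p*s^4 - 7*p*s^3 + 10*s^4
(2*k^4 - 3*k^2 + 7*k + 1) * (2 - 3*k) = -6*k^5 + 4*k^4 + 9*k^3 - 27*k^2 + 11*k + 2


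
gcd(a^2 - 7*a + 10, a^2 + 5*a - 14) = a - 2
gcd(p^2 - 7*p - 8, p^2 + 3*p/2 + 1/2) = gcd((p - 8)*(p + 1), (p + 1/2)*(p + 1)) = p + 1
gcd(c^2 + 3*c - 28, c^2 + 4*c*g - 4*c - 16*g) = c - 4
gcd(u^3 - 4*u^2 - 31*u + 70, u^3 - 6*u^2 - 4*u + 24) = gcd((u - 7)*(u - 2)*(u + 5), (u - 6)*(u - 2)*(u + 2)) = u - 2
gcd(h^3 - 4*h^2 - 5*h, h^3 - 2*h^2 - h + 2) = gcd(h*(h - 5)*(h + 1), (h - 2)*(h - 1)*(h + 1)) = h + 1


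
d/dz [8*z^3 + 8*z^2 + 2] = 8*z*(3*z + 2)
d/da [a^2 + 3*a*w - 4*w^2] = 2*a + 3*w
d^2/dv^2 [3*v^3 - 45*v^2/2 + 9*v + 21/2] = 18*v - 45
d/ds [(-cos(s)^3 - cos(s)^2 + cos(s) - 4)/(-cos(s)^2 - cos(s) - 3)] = (-sin(s)^4 + 2*sin(s)^2*cos(s) + 13*sin(s)^2 - 5)*sin(s)/(cos(s)^2 + cos(s) + 3)^2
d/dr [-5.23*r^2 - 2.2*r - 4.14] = -10.46*r - 2.2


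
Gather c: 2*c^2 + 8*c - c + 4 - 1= 2*c^2 + 7*c + 3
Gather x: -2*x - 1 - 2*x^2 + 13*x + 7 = -2*x^2 + 11*x + 6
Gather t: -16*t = -16*t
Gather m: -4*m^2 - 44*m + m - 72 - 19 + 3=-4*m^2 - 43*m - 88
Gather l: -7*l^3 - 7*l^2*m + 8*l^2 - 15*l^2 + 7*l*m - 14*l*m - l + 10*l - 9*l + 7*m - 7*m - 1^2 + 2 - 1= -7*l^3 + l^2*(-7*m - 7) - 7*l*m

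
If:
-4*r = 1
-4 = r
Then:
No Solution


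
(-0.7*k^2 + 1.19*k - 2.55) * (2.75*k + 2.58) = -1.925*k^3 + 1.4665*k^2 - 3.9423*k - 6.579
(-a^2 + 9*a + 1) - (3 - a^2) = 9*a - 2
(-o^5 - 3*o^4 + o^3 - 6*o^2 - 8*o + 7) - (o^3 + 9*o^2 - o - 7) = -o^5 - 3*o^4 - 15*o^2 - 7*o + 14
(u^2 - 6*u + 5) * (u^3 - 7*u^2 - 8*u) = u^5 - 13*u^4 + 39*u^3 + 13*u^2 - 40*u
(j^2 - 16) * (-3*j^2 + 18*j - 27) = -3*j^4 + 18*j^3 + 21*j^2 - 288*j + 432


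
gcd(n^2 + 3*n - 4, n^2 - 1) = n - 1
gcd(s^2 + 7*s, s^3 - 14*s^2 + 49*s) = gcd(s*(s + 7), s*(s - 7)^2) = s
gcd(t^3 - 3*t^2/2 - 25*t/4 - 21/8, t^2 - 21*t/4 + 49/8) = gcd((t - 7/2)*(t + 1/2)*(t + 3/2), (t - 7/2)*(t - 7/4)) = t - 7/2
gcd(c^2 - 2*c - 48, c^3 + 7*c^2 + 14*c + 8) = 1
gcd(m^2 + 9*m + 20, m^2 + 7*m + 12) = m + 4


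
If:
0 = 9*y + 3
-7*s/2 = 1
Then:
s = -2/7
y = -1/3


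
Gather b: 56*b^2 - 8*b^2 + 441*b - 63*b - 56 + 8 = 48*b^2 + 378*b - 48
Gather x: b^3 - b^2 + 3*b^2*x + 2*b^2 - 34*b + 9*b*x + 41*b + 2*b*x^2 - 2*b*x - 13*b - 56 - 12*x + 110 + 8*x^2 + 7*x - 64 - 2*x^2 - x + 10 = b^3 + b^2 - 6*b + x^2*(2*b + 6) + x*(3*b^2 + 7*b - 6)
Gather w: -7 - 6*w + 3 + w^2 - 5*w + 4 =w^2 - 11*w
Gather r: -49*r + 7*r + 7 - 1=6 - 42*r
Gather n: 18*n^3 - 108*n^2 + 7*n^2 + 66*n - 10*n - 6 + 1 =18*n^3 - 101*n^2 + 56*n - 5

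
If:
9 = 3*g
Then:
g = 3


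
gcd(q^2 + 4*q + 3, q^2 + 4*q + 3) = q^2 + 4*q + 3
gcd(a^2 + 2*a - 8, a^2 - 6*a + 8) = a - 2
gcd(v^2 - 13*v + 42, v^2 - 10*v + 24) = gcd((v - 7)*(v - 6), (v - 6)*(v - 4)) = v - 6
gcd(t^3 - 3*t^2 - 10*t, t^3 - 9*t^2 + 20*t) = t^2 - 5*t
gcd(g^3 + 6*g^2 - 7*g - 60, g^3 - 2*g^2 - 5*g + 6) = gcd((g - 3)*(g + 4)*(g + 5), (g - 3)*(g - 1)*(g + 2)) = g - 3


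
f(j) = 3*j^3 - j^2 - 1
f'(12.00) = 1272.00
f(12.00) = 5039.00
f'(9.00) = 711.00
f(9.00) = 2105.00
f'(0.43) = 0.80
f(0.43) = -0.95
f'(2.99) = 74.48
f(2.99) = 70.25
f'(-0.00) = 0.00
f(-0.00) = -1.00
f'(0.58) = 1.87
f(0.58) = -0.75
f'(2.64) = 57.45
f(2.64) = 47.23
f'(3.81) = 123.02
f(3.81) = 150.40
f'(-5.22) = 255.68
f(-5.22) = -454.96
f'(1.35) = 13.70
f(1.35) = 4.56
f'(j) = 9*j^2 - 2*j = j*(9*j - 2)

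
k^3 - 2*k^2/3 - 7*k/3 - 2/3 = (k - 2)*(k + 1/3)*(k + 1)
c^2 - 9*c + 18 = (c - 6)*(c - 3)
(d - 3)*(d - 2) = d^2 - 5*d + 6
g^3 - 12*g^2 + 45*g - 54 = (g - 6)*(g - 3)^2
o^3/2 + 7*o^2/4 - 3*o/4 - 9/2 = (o/2 + 1)*(o - 3/2)*(o + 3)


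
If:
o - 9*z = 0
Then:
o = 9*z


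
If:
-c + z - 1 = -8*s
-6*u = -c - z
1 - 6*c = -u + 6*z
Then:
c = 6/35 - z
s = 41/280 - z/4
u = 1/35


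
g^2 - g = g*(g - 1)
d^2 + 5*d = d*(d + 5)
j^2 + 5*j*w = j*(j + 5*w)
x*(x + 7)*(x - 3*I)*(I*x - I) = I*x^4 + 3*x^3 + 6*I*x^3 + 18*x^2 - 7*I*x^2 - 21*x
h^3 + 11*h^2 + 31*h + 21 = (h + 1)*(h + 3)*(h + 7)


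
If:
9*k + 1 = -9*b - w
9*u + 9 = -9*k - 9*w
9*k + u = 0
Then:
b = -17*w/72 - 17/72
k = w/8 + 1/8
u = -9*w/8 - 9/8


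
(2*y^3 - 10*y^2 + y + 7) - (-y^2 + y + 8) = 2*y^3 - 9*y^2 - 1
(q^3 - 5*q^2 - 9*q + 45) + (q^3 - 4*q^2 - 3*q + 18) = 2*q^3 - 9*q^2 - 12*q + 63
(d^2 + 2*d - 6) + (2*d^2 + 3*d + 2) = 3*d^2 + 5*d - 4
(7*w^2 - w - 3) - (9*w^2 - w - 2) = -2*w^2 - 1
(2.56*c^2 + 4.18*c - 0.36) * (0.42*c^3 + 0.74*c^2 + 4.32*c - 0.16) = 1.0752*c^5 + 3.65*c^4 + 14.0012*c^3 + 17.3816*c^2 - 2.224*c + 0.0576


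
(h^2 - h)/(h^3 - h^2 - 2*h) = (1 - h)/(-h^2 + h + 2)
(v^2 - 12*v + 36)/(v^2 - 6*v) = (v - 6)/v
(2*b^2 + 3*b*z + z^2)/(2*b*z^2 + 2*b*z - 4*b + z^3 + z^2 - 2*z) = (b + z)/(z^2 + z - 2)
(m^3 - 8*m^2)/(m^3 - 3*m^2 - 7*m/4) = 4*m*(8 - m)/(-4*m^2 + 12*m + 7)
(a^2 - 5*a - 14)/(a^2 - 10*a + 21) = (a + 2)/(a - 3)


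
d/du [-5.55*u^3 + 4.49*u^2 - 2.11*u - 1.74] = -16.65*u^2 + 8.98*u - 2.11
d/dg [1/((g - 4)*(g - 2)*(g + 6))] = (28 - 3*g^2)/(g^6 - 56*g^4 + 96*g^3 + 784*g^2 - 2688*g + 2304)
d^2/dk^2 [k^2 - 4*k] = 2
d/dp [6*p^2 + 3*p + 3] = 12*p + 3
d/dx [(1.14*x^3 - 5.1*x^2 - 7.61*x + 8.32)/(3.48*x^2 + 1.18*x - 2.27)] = (3.9672*x^4 + 2.6904*x^3 + 12.7014*x^2 - 34.7532*x + 7.4571)/(12.1104*x^4 + 8.2128*x^3 - 14.4068*x^2 - 5.3572*x + 5.1529)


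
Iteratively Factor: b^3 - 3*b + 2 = (b - 1)*(b^2 + b - 2) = (b - 1)*(b + 2)*(b - 1)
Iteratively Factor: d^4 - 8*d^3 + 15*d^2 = (d)*(d^3 - 8*d^2 + 15*d) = d*(d - 3)*(d^2 - 5*d) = d^2*(d - 3)*(d - 5)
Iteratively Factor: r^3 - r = (r)*(r^2 - 1) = r*(r - 1)*(r + 1)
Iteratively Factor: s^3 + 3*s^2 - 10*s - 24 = (s + 4)*(s^2 - s - 6) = (s + 2)*(s + 4)*(s - 3)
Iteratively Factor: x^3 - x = (x)*(x^2 - 1) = x*(x - 1)*(x + 1)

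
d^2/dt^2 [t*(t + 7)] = 2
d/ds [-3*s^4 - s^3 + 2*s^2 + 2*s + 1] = -12*s^3 - 3*s^2 + 4*s + 2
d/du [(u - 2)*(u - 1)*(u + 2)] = 3*u^2 - 2*u - 4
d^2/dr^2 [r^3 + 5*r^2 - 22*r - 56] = 6*r + 10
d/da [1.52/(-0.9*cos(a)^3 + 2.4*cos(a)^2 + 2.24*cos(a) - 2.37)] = (-4.104*cos(a)^2 + 7.296*cos(a) + 3.4048)*sin(a)/(0.9*cos(a)^3 - 2.4*cos(a)^2 - 2.24*cos(a) + 2.37)^2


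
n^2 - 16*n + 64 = (n - 8)^2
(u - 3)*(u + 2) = u^2 - u - 6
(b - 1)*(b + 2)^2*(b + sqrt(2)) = b^4 + sqrt(2)*b^3 + 3*b^3 + 3*sqrt(2)*b^2 - 4*b - 4*sqrt(2)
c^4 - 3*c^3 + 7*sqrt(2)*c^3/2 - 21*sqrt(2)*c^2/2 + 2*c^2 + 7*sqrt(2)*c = c*(c - 2)*(c - 1)*(c + 7*sqrt(2)/2)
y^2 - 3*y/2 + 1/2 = (y - 1)*(y - 1/2)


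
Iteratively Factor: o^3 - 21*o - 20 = (o + 1)*(o^2 - o - 20) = (o - 5)*(o + 1)*(o + 4)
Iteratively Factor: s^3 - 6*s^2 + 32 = (s - 4)*(s^2 - 2*s - 8) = (s - 4)*(s + 2)*(s - 4)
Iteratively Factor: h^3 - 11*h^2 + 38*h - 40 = (h - 5)*(h^2 - 6*h + 8) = (h - 5)*(h - 4)*(h - 2)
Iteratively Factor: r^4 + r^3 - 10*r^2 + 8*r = (r - 2)*(r^3 + 3*r^2 - 4*r) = (r - 2)*(r + 4)*(r^2 - r) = r*(r - 2)*(r + 4)*(r - 1)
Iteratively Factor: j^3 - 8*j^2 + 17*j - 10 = (j - 5)*(j^2 - 3*j + 2) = (j - 5)*(j - 1)*(j - 2)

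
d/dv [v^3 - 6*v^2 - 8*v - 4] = 3*v^2 - 12*v - 8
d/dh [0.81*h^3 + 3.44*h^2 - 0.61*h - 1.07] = 2.43*h^2 + 6.88*h - 0.61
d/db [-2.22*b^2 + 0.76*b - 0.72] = 0.76 - 4.44*b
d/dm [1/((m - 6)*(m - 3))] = (9 - 2*m)/(m^4 - 18*m^3 + 117*m^2 - 324*m + 324)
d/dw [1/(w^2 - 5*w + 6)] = (5 - 2*w)/(w^2 - 5*w + 6)^2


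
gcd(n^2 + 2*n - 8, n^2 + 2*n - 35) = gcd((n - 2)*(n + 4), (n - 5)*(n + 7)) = 1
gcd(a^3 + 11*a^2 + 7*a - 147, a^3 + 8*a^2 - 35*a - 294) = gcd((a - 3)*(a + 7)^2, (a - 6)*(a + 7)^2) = a^2 + 14*a + 49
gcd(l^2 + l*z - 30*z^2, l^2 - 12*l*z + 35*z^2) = -l + 5*z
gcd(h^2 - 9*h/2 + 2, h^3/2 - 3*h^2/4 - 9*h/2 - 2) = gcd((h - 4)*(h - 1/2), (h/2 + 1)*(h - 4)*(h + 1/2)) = h - 4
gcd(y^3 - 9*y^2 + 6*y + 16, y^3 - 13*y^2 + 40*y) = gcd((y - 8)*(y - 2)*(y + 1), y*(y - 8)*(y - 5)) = y - 8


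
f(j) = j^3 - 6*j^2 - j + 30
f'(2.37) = -12.59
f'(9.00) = 134.00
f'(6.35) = 43.77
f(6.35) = 37.76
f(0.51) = 28.06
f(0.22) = 29.50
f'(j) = 3*j^2 - 12*j - 1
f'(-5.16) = 140.80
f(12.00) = 882.00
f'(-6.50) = 203.75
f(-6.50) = -491.62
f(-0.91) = 25.19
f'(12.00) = 287.00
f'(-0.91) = 12.40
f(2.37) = 7.24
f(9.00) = 264.00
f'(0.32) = -4.53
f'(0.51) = -6.34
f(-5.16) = -261.98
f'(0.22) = -3.49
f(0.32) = 29.10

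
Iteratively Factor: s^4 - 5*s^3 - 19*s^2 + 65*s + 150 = (s + 2)*(s^3 - 7*s^2 - 5*s + 75) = (s - 5)*(s + 2)*(s^2 - 2*s - 15) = (s - 5)^2*(s + 2)*(s + 3)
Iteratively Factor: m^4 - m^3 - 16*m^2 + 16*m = (m - 4)*(m^3 + 3*m^2 - 4*m) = (m - 4)*(m - 1)*(m^2 + 4*m) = m*(m - 4)*(m - 1)*(m + 4)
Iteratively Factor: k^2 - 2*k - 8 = (k - 4)*(k + 2)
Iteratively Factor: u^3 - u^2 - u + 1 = (u - 1)*(u^2 - 1) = (u - 1)^2*(u + 1)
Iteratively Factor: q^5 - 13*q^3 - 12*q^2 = (q - 4)*(q^4 + 4*q^3 + 3*q^2) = q*(q - 4)*(q^3 + 4*q^2 + 3*q) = q*(q - 4)*(q + 3)*(q^2 + q) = q*(q - 4)*(q + 1)*(q + 3)*(q)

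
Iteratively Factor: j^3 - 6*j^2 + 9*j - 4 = (j - 1)*(j^2 - 5*j + 4) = (j - 1)^2*(j - 4)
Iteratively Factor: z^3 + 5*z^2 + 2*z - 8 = (z + 4)*(z^2 + z - 2) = (z - 1)*(z + 4)*(z + 2)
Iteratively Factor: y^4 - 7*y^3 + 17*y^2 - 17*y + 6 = (y - 2)*(y^3 - 5*y^2 + 7*y - 3) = (y - 2)*(y - 1)*(y^2 - 4*y + 3) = (y - 2)*(y - 1)^2*(y - 3)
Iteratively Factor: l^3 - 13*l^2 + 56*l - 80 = (l - 4)*(l^2 - 9*l + 20) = (l - 4)^2*(l - 5)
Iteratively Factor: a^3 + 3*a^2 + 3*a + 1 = (a + 1)*(a^2 + 2*a + 1) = (a + 1)^2*(a + 1)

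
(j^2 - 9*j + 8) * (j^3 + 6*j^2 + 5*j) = j^5 - 3*j^4 - 41*j^3 + 3*j^2 + 40*j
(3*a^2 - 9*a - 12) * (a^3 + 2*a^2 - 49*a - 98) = 3*a^5 - 3*a^4 - 177*a^3 + 123*a^2 + 1470*a + 1176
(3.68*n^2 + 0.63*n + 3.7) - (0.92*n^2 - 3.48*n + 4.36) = 2.76*n^2 + 4.11*n - 0.66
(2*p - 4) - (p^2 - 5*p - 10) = -p^2 + 7*p + 6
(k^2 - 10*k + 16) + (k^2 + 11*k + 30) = 2*k^2 + k + 46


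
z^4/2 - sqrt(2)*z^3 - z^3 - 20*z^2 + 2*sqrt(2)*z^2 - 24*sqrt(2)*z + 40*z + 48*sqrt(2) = (z/2 + sqrt(2))*(z - 2)*(z - 6*sqrt(2))*(z + 2*sqrt(2))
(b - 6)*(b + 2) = b^2 - 4*b - 12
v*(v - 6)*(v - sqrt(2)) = v^3 - 6*v^2 - sqrt(2)*v^2 + 6*sqrt(2)*v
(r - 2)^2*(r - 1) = r^3 - 5*r^2 + 8*r - 4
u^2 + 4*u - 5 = (u - 1)*(u + 5)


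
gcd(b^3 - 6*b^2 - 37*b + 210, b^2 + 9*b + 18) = b + 6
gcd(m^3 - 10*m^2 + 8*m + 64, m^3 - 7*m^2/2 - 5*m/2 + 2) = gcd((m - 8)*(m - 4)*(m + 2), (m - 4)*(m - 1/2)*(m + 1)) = m - 4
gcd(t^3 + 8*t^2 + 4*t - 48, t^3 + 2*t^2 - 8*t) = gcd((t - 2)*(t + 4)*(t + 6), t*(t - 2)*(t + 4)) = t^2 + 2*t - 8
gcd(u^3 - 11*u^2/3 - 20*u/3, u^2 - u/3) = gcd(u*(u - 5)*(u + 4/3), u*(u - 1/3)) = u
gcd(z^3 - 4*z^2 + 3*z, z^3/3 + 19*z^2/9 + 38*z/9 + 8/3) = 1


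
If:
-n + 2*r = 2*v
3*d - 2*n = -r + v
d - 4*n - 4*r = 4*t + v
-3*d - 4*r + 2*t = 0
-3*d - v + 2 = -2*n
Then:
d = -13/19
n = -26/19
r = 12/19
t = 9/38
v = 25/19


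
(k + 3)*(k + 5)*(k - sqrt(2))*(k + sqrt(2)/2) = k^4 - sqrt(2)*k^3/2 + 8*k^3 - 4*sqrt(2)*k^2 + 14*k^2 - 15*sqrt(2)*k/2 - 8*k - 15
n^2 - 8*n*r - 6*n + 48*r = (n - 6)*(n - 8*r)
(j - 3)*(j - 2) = j^2 - 5*j + 6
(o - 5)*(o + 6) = o^2 + o - 30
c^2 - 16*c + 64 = (c - 8)^2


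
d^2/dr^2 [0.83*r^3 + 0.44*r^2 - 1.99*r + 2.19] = 4.98*r + 0.88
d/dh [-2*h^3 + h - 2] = 1 - 6*h^2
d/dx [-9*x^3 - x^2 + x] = -27*x^2 - 2*x + 1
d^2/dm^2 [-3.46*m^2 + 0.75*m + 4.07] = -6.92000000000000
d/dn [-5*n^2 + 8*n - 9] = 8 - 10*n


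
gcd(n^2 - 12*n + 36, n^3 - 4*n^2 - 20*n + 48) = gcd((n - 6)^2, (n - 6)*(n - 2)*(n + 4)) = n - 6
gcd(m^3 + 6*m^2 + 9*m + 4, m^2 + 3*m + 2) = m + 1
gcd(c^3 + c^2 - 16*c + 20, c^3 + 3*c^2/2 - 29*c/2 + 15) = c^2 + 3*c - 10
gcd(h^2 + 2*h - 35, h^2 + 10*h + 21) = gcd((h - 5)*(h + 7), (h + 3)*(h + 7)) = h + 7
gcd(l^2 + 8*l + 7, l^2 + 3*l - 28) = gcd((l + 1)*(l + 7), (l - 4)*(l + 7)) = l + 7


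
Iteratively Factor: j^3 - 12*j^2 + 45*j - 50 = (j - 2)*(j^2 - 10*j + 25) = (j - 5)*(j - 2)*(j - 5)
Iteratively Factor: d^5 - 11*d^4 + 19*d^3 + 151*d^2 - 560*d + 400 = (d - 5)*(d^4 - 6*d^3 - 11*d^2 + 96*d - 80) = (d - 5)*(d - 1)*(d^3 - 5*d^2 - 16*d + 80) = (d - 5)*(d - 1)*(d + 4)*(d^2 - 9*d + 20) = (d - 5)*(d - 4)*(d - 1)*(d + 4)*(d - 5)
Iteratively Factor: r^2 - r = (r)*(r - 1)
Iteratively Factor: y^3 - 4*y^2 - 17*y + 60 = (y + 4)*(y^2 - 8*y + 15) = (y - 5)*(y + 4)*(y - 3)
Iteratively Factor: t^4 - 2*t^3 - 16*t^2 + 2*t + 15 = (t + 3)*(t^3 - 5*t^2 - t + 5) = (t - 1)*(t + 3)*(t^2 - 4*t - 5) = (t - 5)*(t - 1)*(t + 3)*(t + 1)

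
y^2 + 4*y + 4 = (y + 2)^2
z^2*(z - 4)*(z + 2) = z^4 - 2*z^3 - 8*z^2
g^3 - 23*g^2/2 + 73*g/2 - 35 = (g - 7)*(g - 5/2)*(g - 2)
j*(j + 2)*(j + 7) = j^3 + 9*j^2 + 14*j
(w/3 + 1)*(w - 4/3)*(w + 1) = w^3/3 + 8*w^2/9 - 7*w/9 - 4/3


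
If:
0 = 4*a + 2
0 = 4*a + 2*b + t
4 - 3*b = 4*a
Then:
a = -1/2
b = 2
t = -2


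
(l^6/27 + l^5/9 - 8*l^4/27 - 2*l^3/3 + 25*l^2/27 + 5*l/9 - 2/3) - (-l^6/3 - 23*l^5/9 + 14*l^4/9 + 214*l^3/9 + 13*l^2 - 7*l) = 10*l^6/27 + 8*l^5/3 - 50*l^4/27 - 220*l^3/9 - 326*l^2/27 + 68*l/9 - 2/3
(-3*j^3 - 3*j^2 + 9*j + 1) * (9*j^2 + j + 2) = -27*j^5 - 30*j^4 + 72*j^3 + 12*j^2 + 19*j + 2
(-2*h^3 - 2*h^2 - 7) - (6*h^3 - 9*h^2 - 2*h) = -8*h^3 + 7*h^2 + 2*h - 7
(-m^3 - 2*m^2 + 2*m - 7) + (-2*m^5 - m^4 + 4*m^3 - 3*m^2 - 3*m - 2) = -2*m^5 - m^4 + 3*m^3 - 5*m^2 - m - 9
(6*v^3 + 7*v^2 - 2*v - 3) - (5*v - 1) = 6*v^3 + 7*v^2 - 7*v - 2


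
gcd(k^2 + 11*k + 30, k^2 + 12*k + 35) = k + 5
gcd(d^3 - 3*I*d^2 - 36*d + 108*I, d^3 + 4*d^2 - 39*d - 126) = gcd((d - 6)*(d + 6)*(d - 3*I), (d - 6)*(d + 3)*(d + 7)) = d - 6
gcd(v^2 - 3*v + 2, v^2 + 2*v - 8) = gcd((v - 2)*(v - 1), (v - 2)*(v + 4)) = v - 2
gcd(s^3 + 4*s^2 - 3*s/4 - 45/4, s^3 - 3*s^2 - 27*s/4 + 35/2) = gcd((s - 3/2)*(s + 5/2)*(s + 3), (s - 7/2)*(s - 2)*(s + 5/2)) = s + 5/2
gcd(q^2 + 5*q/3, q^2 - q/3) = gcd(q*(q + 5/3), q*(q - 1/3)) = q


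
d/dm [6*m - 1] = 6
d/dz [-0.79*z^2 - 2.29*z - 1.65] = -1.58*z - 2.29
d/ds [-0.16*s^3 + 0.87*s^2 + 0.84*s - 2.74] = -0.48*s^2 + 1.74*s + 0.84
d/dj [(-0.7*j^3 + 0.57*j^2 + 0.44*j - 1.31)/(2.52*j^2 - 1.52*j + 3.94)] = (-1.764*j^4 + 2.128*j^3 - 10.2492*j^2 + 11.094*j - 0.2576)/(6.3504*j^4 - 7.6608*j^3 + 22.168*j^2 - 11.9776*j + 15.5236)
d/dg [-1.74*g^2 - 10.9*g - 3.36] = -3.48*g - 10.9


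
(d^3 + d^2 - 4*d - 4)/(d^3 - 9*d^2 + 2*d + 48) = (d^2 - d - 2)/(d^2 - 11*d + 24)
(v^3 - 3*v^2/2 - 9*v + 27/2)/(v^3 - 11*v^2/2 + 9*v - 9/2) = (v + 3)/(v - 1)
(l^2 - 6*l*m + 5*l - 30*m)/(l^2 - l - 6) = (-l^2 + 6*l*m - 5*l + 30*m)/(-l^2 + l + 6)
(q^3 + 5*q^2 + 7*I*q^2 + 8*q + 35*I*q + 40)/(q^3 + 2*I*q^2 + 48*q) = (q^2 + q*(5 - I) - 5*I)/(q*(q - 6*I))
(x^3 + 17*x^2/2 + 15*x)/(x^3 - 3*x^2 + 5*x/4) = 2*(2*x^2 + 17*x + 30)/(4*x^2 - 12*x + 5)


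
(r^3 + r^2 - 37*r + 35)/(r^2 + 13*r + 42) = (r^2 - 6*r + 5)/(r + 6)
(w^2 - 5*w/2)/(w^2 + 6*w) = (w - 5/2)/(w + 6)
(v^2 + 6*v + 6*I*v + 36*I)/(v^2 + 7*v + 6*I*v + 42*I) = (v + 6)/(v + 7)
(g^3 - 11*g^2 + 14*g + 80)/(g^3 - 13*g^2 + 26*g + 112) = (g - 5)/(g - 7)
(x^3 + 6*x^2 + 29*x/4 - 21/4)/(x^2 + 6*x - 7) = (4*x^3 + 24*x^2 + 29*x - 21)/(4*(x^2 + 6*x - 7))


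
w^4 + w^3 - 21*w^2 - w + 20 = (w - 4)*(w - 1)*(w + 1)*(w + 5)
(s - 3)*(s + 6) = s^2 + 3*s - 18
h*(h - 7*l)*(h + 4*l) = h^3 - 3*h^2*l - 28*h*l^2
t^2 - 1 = (t - 1)*(t + 1)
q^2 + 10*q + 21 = (q + 3)*(q + 7)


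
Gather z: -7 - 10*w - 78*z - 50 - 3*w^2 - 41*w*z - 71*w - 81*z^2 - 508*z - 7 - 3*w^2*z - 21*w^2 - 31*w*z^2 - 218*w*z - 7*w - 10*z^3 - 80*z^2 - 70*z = -24*w^2 - 88*w - 10*z^3 + z^2*(-31*w - 161) + z*(-3*w^2 - 259*w - 656) - 64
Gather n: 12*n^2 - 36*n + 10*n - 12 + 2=12*n^2 - 26*n - 10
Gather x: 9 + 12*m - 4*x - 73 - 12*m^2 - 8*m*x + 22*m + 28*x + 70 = -12*m^2 + 34*m + x*(24 - 8*m) + 6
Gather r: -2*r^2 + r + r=-2*r^2 + 2*r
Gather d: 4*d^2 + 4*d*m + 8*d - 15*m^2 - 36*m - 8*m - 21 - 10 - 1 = 4*d^2 + d*(4*m + 8) - 15*m^2 - 44*m - 32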